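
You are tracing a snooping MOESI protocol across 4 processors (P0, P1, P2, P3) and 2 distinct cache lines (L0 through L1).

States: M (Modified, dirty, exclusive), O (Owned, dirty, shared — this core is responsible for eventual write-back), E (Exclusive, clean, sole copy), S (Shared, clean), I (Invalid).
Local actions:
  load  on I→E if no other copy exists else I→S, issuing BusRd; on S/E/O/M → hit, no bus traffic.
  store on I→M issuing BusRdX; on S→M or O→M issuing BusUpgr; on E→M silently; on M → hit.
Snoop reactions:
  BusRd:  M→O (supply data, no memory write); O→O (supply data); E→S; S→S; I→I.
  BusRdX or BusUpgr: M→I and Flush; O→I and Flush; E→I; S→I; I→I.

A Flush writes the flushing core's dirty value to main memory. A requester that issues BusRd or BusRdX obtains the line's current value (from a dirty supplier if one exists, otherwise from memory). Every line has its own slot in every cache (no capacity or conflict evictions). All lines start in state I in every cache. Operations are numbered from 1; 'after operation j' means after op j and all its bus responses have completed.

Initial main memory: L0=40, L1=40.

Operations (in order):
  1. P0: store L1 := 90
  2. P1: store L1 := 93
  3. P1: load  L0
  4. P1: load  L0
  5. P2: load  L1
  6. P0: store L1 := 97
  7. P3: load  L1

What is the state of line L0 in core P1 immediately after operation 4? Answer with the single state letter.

state = E

step 1: P0: store L1 := 90  ⟶  MIII  (L1)  txn=BusRdX  M[L1]=40
step 2: P1: store L1 := 93  ⟶  IMII  (L1)  txn=BusRdX+Flush  M[L1]=90
step 3: P1: load  L0  ⟶  IEII  (L0)  txn=BusRd  M[L0]=40
step 4: P1: load  L0  ⟶  IEII  (L0)  txn=∅  M[L0]=40
step 5: P2: load  L1  ⟶  IOSI  (L1)  txn=BusRd  M[L1]=90
step 6: P0: store L1 := 97  ⟶  MIII  (L1)  txn=BusRdX+Flush  M[L1]=93
step 7: P3: load  L1  ⟶  OIIS  (L1)  txn=BusRd  M[L1]=93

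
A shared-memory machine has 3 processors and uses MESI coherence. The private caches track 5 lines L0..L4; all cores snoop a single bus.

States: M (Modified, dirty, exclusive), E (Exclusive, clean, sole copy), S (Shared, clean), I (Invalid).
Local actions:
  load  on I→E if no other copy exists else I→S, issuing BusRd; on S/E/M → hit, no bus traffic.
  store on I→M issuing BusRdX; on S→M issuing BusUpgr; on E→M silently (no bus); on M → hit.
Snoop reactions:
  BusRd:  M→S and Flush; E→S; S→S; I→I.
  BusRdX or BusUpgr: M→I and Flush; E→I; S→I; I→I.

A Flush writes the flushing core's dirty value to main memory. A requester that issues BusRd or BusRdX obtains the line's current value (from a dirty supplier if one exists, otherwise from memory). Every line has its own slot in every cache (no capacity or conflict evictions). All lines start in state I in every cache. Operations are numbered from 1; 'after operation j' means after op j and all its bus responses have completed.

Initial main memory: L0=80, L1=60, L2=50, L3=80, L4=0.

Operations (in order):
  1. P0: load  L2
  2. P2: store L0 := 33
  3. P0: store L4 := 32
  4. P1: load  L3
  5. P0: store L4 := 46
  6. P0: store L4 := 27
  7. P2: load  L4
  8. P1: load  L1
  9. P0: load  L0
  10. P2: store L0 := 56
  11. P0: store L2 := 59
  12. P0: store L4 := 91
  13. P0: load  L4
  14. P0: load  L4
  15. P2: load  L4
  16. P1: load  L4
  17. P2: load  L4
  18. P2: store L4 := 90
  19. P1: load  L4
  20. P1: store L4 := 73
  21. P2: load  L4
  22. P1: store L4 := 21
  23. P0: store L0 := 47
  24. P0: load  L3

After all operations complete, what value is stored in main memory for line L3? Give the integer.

memory[L3] = 80

step 1: P0: load  L2  ⟶  EII  (L2)  txn=BusRd  M[L2]=50
step 2: P2: store L0 := 33  ⟶  IIM  (L0)  txn=BusRdX  M[L0]=80
step 3: P0: store L4 := 32  ⟶  MII  (L4)  txn=BusRdX  M[L4]=0
step 4: P1: load  L3  ⟶  IEI  (L3)  txn=BusRd  M[L3]=80
step 5: P0: store L4 := 46  ⟶  MII  (L4)  txn=∅  M[L4]=0
step 6: P0: store L4 := 27  ⟶  MII  (L4)  txn=∅  M[L4]=0
step 7: P2: load  L4  ⟶  SIS  (L4)  txn=BusRd+Flush  M[L4]=27
step 8: P1: load  L1  ⟶  IEI  (L1)  txn=BusRd  M[L1]=60
step 9: P0: load  L0  ⟶  SIS  (L0)  txn=BusRd+Flush  M[L0]=33
step 10: P2: store L0 := 56  ⟶  IIM  (L0)  txn=BusUpgr  M[L0]=33
step 11: P0: store L2 := 59  ⟶  MII  (L2)  txn=∅  M[L2]=50
step 12: P0: store L4 := 91  ⟶  MII  (L4)  txn=BusUpgr  M[L4]=27
step 13: P0: load  L4  ⟶  MII  (L4)  txn=∅  M[L4]=27
step 14: P0: load  L4  ⟶  MII  (L4)  txn=∅  M[L4]=27
step 15: P2: load  L4  ⟶  SIS  (L4)  txn=BusRd+Flush  M[L4]=91
step 16: P1: load  L4  ⟶  SSS  (L4)  txn=BusRd  M[L4]=91
step 17: P2: load  L4  ⟶  SSS  (L4)  txn=∅  M[L4]=91
step 18: P2: store L4 := 90  ⟶  IIM  (L4)  txn=BusUpgr  M[L4]=91
step 19: P1: load  L4  ⟶  ISS  (L4)  txn=BusRd+Flush  M[L4]=90
step 20: P1: store L4 := 73  ⟶  IMI  (L4)  txn=BusUpgr  M[L4]=90
step 21: P2: load  L4  ⟶  ISS  (L4)  txn=BusRd+Flush  M[L4]=73
step 22: P1: store L4 := 21  ⟶  IMI  (L4)  txn=BusUpgr  M[L4]=73
step 23: P0: store L0 := 47  ⟶  MII  (L0)  txn=BusRdX+Flush  M[L0]=56
step 24: P0: load  L3  ⟶  SSI  (L3)  txn=BusRd  M[L3]=80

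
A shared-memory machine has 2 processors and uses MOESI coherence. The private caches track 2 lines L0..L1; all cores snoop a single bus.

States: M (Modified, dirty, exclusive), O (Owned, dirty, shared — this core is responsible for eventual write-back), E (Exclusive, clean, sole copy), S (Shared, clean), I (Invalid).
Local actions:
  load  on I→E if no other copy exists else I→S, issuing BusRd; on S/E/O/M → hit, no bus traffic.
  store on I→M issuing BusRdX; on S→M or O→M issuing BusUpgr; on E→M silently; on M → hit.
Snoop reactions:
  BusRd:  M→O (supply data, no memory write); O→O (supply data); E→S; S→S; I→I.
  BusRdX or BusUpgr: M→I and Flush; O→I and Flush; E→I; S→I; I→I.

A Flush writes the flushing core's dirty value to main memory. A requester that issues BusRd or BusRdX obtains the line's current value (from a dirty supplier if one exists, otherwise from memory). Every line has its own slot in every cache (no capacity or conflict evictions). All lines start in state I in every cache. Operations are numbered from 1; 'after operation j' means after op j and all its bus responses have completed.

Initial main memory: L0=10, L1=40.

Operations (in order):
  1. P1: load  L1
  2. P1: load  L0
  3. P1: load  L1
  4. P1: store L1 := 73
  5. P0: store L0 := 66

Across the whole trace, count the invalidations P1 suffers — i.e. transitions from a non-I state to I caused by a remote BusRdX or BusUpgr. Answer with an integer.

1. P1: load  L1  bus=[BusRd]  L1: P0=I P1=E  mem[L1]=40
2. P1: load  L0  bus=[BusRd]  L0: P0=I P1=E  mem[L0]=10
3. P1: load  L1  bus=[-]  L1: P0=I P1=E  mem[L1]=40
4. P1: store L1 := 73  bus=[-]  L1: P0=I P1=M  mem[L1]=40
5. P0: store L0 := 66  bus=[BusRdX]  L0: P0=M P1=I  mem[L0]=10

invalidations = 1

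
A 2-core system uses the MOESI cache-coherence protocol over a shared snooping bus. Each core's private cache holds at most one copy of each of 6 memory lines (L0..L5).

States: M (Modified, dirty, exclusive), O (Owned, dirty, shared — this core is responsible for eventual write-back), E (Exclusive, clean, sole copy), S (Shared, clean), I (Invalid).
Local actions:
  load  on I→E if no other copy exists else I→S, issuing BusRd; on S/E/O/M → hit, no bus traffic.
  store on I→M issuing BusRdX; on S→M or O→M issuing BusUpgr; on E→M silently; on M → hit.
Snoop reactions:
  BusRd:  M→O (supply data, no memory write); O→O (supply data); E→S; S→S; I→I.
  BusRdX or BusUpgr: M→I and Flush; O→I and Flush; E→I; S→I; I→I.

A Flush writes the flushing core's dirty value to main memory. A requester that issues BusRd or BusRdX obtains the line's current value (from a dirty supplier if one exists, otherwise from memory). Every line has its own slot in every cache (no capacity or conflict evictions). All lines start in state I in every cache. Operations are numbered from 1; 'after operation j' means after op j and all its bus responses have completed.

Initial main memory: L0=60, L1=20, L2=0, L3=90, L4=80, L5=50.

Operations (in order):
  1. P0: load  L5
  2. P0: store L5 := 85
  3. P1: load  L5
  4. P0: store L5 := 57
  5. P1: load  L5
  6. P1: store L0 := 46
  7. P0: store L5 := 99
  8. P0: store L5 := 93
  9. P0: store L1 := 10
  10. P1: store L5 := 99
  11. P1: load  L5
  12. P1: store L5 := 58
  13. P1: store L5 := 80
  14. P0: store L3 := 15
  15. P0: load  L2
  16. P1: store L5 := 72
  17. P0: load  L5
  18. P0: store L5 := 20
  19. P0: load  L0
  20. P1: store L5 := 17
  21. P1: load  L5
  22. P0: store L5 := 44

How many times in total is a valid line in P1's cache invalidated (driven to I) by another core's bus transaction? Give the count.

invalidations = 4

[1] P0: load  L5 | P0:E(50), P1:I | bus: BusRd
[2] P0: store L5 := 85 | P0:M(85), P1:I | bus: none
[3] P1: load  L5 | P0:O(85), P1:S(85) | bus: BusRd
[4] P0: store L5 := 57 | P0:M(57), P1:I | bus: BusUpgr
[5] P1: load  L5 | P0:O(57), P1:S(57) | bus: BusRd
[6] P1: store L0 := 46 | P0:I, P1:M(46) | bus: BusRdX
[7] P0: store L5 := 99 | P0:M(99), P1:I | bus: BusUpgr
[8] P0: store L5 := 93 | P0:M(93), P1:I | bus: none
[9] P0: store L1 := 10 | P0:M(10), P1:I | bus: BusRdX
[10] P1: store L5 := 99 | P0:I, P1:M(99) | bus: BusRdX,Flush
[11] P1: load  L5 | P0:I, P1:M(99) | bus: none
[12] P1: store L5 := 58 | P0:I, P1:M(58) | bus: none
[13] P1: store L5 := 80 | P0:I, P1:M(80) | bus: none
[14] P0: store L3 := 15 | P0:M(15), P1:I | bus: BusRdX
[15] P0: load  L2 | P0:E(0), P1:I | bus: BusRd
[16] P1: store L5 := 72 | P0:I, P1:M(72) | bus: none
[17] P0: load  L5 | P0:S(72), P1:O(72) | bus: BusRd
[18] P0: store L5 := 20 | P0:M(20), P1:I | bus: BusUpgr,Flush
[19] P0: load  L0 | P0:S(46), P1:O(46) | bus: BusRd
[20] P1: store L5 := 17 | P0:I, P1:M(17) | bus: BusRdX,Flush
[21] P1: load  L5 | P0:I, P1:M(17) | bus: none
[22] P0: store L5 := 44 | P0:M(44), P1:I | bus: BusRdX,Flush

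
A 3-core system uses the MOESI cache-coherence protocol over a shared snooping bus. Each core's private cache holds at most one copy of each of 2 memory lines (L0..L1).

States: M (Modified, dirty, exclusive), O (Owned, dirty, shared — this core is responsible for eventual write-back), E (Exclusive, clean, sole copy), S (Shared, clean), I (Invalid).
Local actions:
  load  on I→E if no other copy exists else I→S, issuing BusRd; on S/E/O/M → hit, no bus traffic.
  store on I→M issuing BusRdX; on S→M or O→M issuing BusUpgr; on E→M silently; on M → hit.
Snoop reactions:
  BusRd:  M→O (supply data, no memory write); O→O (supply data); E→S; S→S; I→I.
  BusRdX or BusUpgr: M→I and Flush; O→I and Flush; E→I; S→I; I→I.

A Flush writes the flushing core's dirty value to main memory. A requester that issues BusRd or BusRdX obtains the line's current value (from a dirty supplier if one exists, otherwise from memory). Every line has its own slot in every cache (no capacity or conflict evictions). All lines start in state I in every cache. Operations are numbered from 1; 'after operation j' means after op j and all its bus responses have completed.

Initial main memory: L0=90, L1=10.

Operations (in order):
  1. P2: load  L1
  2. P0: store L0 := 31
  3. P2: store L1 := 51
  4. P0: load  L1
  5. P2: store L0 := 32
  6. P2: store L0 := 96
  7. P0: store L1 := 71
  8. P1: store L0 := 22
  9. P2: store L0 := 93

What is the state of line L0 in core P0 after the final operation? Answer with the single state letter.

state = I

step 1: P2: load  L1  ⟶  IIE  (L1)  txn=BusRd  M[L1]=10
step 2: P0: store L0 := 31  ⟶  MII  (L0)  txn=BusRdX  M[L0]=90
step 3: P2: store L1 := 51  ⟶  IIM  (L1)  txn=∅  M[L1]=10
step 4: P0: load  L1  ⟶  SIO  (L1)  txn=BusRd  M[L1]=10
step 5: P2: store L0 := 32  ⟶  IIM  (L0)  txn=BusRdX+Flush  M[L0]=31
step 6: P2: store L0 := 96  ⟶  IIM  (L0)  txn=∅  M[L0]=31
step 7: P0: store L1 := 71  ⟶  MII  (L1)  txn=BusUpgr+Flush  M[L1]=51
step 8: P1: store L0 := 22  ⟶  IMI  (L0)  txn=BusRdX+Flush  M[L0]=96
step 9: P2: store L0 := 93  ⟶  IIM  (L0)  txn=BusRdX+Flush  M[L0]=22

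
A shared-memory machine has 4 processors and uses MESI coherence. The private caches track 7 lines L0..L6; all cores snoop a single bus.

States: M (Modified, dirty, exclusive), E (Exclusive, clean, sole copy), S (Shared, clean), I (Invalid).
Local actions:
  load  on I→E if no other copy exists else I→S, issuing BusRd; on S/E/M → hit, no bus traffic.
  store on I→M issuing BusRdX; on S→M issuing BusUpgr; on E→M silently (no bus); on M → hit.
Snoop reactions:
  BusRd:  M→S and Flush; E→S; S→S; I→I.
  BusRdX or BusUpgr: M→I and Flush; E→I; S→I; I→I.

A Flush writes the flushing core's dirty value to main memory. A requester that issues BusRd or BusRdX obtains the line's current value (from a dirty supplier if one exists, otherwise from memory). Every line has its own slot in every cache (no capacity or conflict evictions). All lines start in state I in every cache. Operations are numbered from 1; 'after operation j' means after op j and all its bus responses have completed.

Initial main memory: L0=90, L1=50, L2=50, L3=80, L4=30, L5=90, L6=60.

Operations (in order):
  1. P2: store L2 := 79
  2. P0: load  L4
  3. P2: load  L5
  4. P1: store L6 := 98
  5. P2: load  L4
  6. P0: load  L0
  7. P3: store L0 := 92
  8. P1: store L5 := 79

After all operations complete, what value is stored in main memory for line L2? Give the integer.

1. P2: store L2 := 79  bus=[BusRdX]  L2: P0=I P1=I P2=M P3=I  mem[L2]=50
2. P0: load  L4  bus=[BusRd]  L4: P0=E P1=I P2=I P3=I  mem[L4]=30
3. P2: load  L5  bus=[BusRd]  L5: P0=I P1=I P2=E P3=I  mem[L5]=90
4. P1: store L6 := 98  bus=[BusRdX]  L6: P0=I P1=M P2=I P3=I  mem[L6]=60
5. P2: load  L4  bus=[BusRd]  L4: P0=S P1=I P2=S P3=I  mem[L4]=30
6. P0: load  L0  bus=[BusRd]  L0: P0=E P1=I P2=I P3=I  mem[L0]=90
7. P3: store L0 := 92  bus=[BusRdX]  L0: P0=I P1=I P2=I P3=M  mem[L0]=90
8. P1: store L5 := 79  bus=[BusRdX]  L5: P0=I P1=M P2=I P3=I  mem[L5]=90

memory[L2] = 50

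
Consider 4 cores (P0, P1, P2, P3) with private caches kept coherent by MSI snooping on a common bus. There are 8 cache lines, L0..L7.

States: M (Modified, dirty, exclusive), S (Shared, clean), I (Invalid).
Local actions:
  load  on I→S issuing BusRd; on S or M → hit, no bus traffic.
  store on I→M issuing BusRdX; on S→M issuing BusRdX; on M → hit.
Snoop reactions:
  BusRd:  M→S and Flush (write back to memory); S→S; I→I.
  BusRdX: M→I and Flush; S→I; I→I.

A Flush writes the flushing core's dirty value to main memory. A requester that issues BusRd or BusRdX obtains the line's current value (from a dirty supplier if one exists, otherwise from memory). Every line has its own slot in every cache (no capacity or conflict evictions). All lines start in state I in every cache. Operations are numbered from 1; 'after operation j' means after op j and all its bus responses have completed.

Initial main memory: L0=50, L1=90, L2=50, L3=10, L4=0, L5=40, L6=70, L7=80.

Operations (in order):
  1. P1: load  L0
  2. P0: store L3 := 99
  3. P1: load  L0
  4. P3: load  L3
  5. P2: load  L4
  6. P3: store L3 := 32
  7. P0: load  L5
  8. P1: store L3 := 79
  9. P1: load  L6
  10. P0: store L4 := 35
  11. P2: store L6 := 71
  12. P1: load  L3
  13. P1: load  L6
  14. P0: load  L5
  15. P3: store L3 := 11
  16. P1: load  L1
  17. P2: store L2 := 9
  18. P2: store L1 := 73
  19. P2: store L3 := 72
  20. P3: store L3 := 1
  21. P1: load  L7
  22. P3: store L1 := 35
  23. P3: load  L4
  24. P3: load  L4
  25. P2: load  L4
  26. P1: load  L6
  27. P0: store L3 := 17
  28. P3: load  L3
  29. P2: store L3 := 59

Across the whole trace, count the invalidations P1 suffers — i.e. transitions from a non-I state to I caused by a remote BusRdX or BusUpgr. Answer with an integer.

invalidations = 3

step 1: P1: load  L0  ⟶  ISII  (L0)  txn=BusRd  M[L0]=50
step 2: P0: store L3 := 99  ⟶  MIII  (L3)  txn=BusRdX  M[L3]=10
step 3: P1: load  L0  ⟶  ISII  (L0)  txn=∅  M[L0]=50
step 4: P3: load  L3  ⟶  SIIS  (L3)  txn=BusRd+Flush  M[L3]=99
step 5: P2: load  L4  ⟶  IISI  (L4)  txn=BusRd  M[L4]=0
step 6: P3: store L3 := 32  ⟶  IIIM  (L3)  txn=BusRdX  M[L3]=99
step 7: P0: load  L5  ⟶  SIII  (L5)  txn=BusRd  M[L5]=40
step 8: P1: store L3 := 79  ⟶  IMII  (L3)  txn=BusRdX+Flush  M[L3]=32
step 9: P1: load  L6  ⟶  ISII  (L6)  txn=BusRd  M[L6]=70
step 10: P0: store L4 := 35  ⟶  MIII  (L4)  txn=BusRdX  M[L4]=0
step 11: P2: store L6 := 71  ⟶  IIMI  (L6)  txn=BusRdX  M[L6]=70
step 12: P1: load  L3  ⟶  IMII  (L3)  txn=∅  M[L3]=32
step 13: P1: load  L6  ⟶  ISSI  (L6)  txn=BusRd+Flush  M[L6]=71
step 14: P0: load  L5  ⟶  SIII  (L5)  txn=∅  M[L5]=40
step 15: P3: store L3 := 11  ⟶  IIIM  (L3)  txn=BusRdX+Flush  M[L3]=79
step 16: P1: load  L1  ⟶  ISII  (L1)  txn=BusRd  M[L1]=90
step 17: P2: store L2 := 9  ⟶  IIMI  (L2)  txn=BusRdX  M[L2]=50
step 18: P2: store L1 := 73  ⟶  IIMI  (L1)  txn=BusRdX  M[L1]=90
step 19: P2: store L3 := 72  ⟶  IIMI  (L3)  txn=BusRdX+Flush  M[L3]=11
step 20: P3: store L3 := 1  ⟶  IIIM  (L3)  txn=BusRdX+Flush  M[L3]=72
step 21: P1: load  L7  ⟶  ISII  (L7)  txn=BusRd  M[L7]=80
step 22: P3: store L1 := 35  ⟶  IIIM  (L1)  txn=BusRdX+Flush  M[L1]=73
step 23: P3: load  L4  ⟶  SIIS  (L4)  txn=BusRd+Flush  M[L4]=35
step 24: P3: load  L4  ⟶  SIIS  (L4)  txn=∅  M[L4]=35
step 25: P2: load  L4  ⟶  SISS  (L4)  txn=BusRd  M[L4]=35
step 26: P1: load  L6  ⟶  ISSI  (L6)  txn=∅  M[L6]=71
step 27: P0: store L3 := 17  ⟶  MIII  (L3)  txn=BusRdX+Flush  M[L3]=1
step 28: P3: load  L3  ⟶  SIIS  (L3)  txn=BusRd+Flush  M[L3]=17
step 29: P2: store L3 := 59  ⟶  IIMI  (L3)  txn=BusRdX  M[L3]=17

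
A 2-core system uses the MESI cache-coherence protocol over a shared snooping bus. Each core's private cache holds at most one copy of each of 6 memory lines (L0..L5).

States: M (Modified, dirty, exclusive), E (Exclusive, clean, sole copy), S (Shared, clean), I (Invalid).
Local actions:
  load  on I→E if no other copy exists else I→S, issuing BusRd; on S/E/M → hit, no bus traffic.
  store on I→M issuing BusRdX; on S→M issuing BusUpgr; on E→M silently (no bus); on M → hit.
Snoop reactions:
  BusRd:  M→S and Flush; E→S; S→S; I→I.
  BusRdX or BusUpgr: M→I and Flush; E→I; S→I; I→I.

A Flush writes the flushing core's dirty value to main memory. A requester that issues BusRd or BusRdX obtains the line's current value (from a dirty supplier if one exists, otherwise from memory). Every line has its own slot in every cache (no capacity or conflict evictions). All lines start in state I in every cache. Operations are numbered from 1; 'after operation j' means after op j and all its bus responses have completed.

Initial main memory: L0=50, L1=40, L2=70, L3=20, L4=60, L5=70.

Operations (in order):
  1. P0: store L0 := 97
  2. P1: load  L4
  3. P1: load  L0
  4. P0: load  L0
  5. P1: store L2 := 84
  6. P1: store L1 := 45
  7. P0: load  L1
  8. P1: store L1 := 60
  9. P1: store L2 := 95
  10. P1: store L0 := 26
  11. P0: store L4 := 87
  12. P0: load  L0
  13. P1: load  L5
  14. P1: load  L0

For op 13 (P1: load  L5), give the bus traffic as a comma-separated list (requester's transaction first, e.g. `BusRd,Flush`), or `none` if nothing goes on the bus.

bus = BusRd

1. P0: store L0 := 97  bus=[BusRdX]  L0: P0=M P1=I  mem[L0]=50
2. P1: load  L4  bus=[BusRd]  L4: P0=I P1=E  mem[L4]=60
3. P1: load  L0  bus=[BusRd,Flush]  L0: P0=S P1=S  mem[L0]=97
4. P0: load  L0  bus=[-]  L0: P0=S P1=S  mem[L0]=97
5. P1: store L2 := 84  bus=[BusRdX]  L2: P0=I P1=M  mem[L2]=70
6. P1: store L1 := 45  bus=[BusRdX]  L1: P0=I P1=M  mem[L1]=40
7. P0: load  L1  bus=[BusRd,Flush]  L1: P0=S P1=S  mem[L1]=45
8. P1: store L1 := 60  bus=[BusUpgr]  L1: P0=I P1=M  mem[L1]=45
9. P1: store L2 := 95  bus=[-]  L2: P0=I P1=M  mem[L2]=70
10. P1: store L0 := 26  bus=[BusUpgr]  L0: P0=I P1=M  mem[L0]=97
11. P0: store L4 := 87  bus=[BusRdX]  L4: P0=M P1=I  mem[L4]=60
12. P0: load  L0  bus=[BusRd,Flush]  L0: P0=S P1=S  mem[L0]=26
13. P1: load  L5  bus=[BusRd]  L5: P0=I P1=E  mem[L5]=70
14. P1: load  L0  bus=[-]  L0: P0=S P1=S  mem[L0]=26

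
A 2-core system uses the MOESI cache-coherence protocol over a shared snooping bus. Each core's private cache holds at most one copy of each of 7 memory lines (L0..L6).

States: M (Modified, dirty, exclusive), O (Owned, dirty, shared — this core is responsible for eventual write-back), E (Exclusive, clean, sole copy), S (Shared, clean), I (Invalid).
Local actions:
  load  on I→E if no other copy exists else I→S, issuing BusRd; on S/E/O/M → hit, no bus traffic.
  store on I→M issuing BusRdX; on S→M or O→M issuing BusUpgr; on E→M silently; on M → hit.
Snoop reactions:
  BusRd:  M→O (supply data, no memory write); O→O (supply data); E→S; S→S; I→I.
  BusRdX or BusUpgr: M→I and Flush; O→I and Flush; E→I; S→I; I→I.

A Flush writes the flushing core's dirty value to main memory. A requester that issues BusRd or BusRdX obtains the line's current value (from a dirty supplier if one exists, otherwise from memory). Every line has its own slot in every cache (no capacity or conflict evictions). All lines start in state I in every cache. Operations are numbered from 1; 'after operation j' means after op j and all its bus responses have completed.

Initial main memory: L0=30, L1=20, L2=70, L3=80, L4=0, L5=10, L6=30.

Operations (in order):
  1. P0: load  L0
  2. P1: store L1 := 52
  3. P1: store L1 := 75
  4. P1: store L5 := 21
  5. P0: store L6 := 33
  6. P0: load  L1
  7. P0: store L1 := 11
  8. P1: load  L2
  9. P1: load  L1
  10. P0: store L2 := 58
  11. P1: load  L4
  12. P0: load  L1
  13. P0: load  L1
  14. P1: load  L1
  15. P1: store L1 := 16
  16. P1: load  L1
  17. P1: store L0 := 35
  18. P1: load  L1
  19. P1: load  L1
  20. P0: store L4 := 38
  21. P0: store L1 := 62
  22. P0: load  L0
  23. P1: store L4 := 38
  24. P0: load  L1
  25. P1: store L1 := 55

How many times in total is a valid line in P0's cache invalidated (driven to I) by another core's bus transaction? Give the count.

invalidations = 4

step 1: P0: load  L0  ⟶  EI  (L0)  txn=BusRd  M[L0]=30
step 2: P1: store L1 := 52  ⟶  IM  (L1)  txn=BusRdX  M[L1]=20
step 3: P1: store L1 := 75  ⟶  IM  (L1)  txn=∅  M[L1]=20
step 4: P1: store L5 := 21  ⟶  IM  (L5)  txn=BusRdX  M[L5]=10
step 5: P0: store L6 := 33  ⟶  MI  (L6)  txn=BusRdX  M[L6]=30
step 6: P0: load  L1  ⟶  SO  (L1)  txn=BusRd  M[L1]=20
step 7: P0: store L1 := 11  ⟶  MI  (L1)  txn=BusUpgr+Flush  M[L1]=75
step 8: P1: load  L2  ⟶  IE  (L2)  txn=BusRd  M[L2]=70
step 9: P1: load  L1  ⟶  OS  (L1)  txn=BusRd  M[L1]=75
step 10: P0: store L2 := 58  ⟶  MI  (L2)  txn=BusRdX  M[L2]=70
step 11: P1: load  L4  ⟶  IE  (L4)  txn=BusRd  M[L4]=0
step 12: P0: load  L1  ⟶  OS  (L1)  txn=∅  M[L1]=75
step 13: P0: load  L1  ⟶  OS  (L1)  txn=∅  M[L1]=75
step 14: P1: load  L1  ⟶  OS  (L1)  txn=∅  M[L1]=75
step 15: P1: store L1 := 16  ⟶  IM  (L1)  txn=BusUpgr+Flush  M[L1]=11
step 16: P1: load  L1  ⟶  IM  (L1)  txn=∅  M[L1]=11
step 17: P1: store L0 := 35  ⟶  IM  (L0)  txn=BusRdX  M[L0]=30
step 18: P1: load  L1  ⟶  IM  (L1)  txn=∅  M[L1]=11
step 19: P1: load  L1  ⟶  IM  (L1)  txn=∅  M[L1]=11
step 20: P0: store L4 := 38  ⟶  MI  (L4)  txn=BusRdX  M[L4]=0
step 21: P0: store L1 := 62  ⟶  MI  (L1)  txn=BusRdX+Flush  M[L1]=16
step 22: P0: load  L0  ⟶  SO  (L0)  txn=BusRd  M[L0]=30
step 23: P1: store L4 := 38  ⟶  IM  (L4)  txn=BusRdX+Flush  M[L4]=38
step 24: P0: load  L1  ⟶  MI  (L1)  txn=∅  M[L1]=16
step 25: P1: store L1 := 55  ⟶  IM  (L1)  txn=BusRdX+Flush  M[L1]=62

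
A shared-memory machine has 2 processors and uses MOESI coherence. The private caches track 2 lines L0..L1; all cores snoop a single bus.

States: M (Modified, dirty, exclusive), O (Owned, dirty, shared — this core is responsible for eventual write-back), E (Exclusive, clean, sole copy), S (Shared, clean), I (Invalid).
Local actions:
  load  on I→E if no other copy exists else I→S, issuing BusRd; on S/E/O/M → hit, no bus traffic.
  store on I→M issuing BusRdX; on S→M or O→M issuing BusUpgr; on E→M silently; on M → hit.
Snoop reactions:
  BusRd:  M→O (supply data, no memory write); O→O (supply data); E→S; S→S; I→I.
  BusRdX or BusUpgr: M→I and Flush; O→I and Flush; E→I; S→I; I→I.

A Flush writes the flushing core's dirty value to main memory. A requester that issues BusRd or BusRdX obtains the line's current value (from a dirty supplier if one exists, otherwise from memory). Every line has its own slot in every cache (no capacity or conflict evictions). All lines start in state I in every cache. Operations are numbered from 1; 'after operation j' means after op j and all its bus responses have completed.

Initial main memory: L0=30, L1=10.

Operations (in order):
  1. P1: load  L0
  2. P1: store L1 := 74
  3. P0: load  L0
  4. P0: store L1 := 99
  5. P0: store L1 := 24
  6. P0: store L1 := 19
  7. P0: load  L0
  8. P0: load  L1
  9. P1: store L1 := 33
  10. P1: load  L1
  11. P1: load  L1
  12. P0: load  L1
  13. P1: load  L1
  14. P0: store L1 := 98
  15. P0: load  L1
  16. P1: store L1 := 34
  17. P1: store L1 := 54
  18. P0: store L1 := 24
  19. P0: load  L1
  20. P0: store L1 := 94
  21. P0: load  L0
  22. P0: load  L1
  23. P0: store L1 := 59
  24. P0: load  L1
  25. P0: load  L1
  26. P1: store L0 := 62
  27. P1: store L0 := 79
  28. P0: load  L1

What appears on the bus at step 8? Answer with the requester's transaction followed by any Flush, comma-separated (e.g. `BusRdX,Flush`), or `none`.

bus = none

step 1: P1: load  L0  ⟶  IE  (L0)  txn=BusRd  M[L0]=30
step 2: P1: store L1 := 74  ⟶  IM  (L1)  txn=BusRdX  M[L1]=10
step 3: P0: load  L0  ⟶  SS  (L0)  txn=BusRd  M[L0]=30
step 4: P0: store L1 := 99  ⟶  MI  (L1)  txn=BusRdX+Flush  M[L1]=74
step 5: P0: store L1 := 24  ⟶  MI  (L1)  txn=∅  M[L1]=74
step 6: P0: store L1 := 19  ⟶  MI  (L1)  txn=∅  M[L1]=74
step 7: P0: load  L0  ⟶  SS  (L0)  txn=∅  M[L0]=30
step 8: P0: load  L1  ⟶  MI  (L1)  txn=∅  M[L1]=74
step 9: P1: store L1 := 33  ⟶  IM  (L1)  txn=BusRdX+Flush  M[L1]=19
step 10: P1: load  L1  ⟶  IM  (L1)  txn=∅  M[L1]=19
step 11: P1: load  L1  ⟶  IM  (L1)  txn=∅  M[L1]=19
step 12: P0: load  L1  ⟶  SO  (L1)  txn=BusRd  M[L1]=19
step 13: P1: load  L1  ⟶  SO  (L1)  txn=∅  M[L1]=19
step 14: P0: store L1 := 98  ⟶  MI  (L1)  txn=BusUpgr+Flush  M[L1]=33
step 15: P0: load  L1  ⟶  MI  (L1)  txn=∅  M[L1]=33
step 16: P1: store L1 := 34  ⟶  IM  (L1)  txn=BusRdX+Flush  M[L1]=98
step 17: P1: store L1 := 54  ⟶  IM  (L1)  txn=∅  M[L1]=98
step 18: P0: store L1 := 24  ⟶  MI  (L1)  txn=BusRdX+Flush  M[L1]=54
step 19: P0: load  L1  ⟶  MI  (L1)  txn=∅  M[L1]=54
step 20: P0: store L1 := 94  ⟶  MI  (L1)  txn=∅  M[L1]=54
step 21: P0: load  L0  ⟶  SS  (L0)  txn=∅  M[L0]=30
step 22: P0: load  L1  ⟶  MI  (L1)  txn=∅  M[L1]=54
step 23: P0: store L1 := 59  ⟶  MI  (L1)  txn=∅  M[L1]=54
step 24: P0: load  L1  ⟶  MI  (L1)  txn=∅  M[L1]=54
step 25: P0: load  L1  ⟶  MI  (L1)  txn=∅  M[L1]=54
step 26: P1: store L0 := 62  ⟶  IM  (L0)  txn=BusUpgr  M[L0]=30
step 27: P1: store L0 := 79  ⟶  IM  (L0)  txn=∅  M[L0]=30
step 28: P0: load  L1  ⟶  MI  (L1)  txn=∅  M[L1]=54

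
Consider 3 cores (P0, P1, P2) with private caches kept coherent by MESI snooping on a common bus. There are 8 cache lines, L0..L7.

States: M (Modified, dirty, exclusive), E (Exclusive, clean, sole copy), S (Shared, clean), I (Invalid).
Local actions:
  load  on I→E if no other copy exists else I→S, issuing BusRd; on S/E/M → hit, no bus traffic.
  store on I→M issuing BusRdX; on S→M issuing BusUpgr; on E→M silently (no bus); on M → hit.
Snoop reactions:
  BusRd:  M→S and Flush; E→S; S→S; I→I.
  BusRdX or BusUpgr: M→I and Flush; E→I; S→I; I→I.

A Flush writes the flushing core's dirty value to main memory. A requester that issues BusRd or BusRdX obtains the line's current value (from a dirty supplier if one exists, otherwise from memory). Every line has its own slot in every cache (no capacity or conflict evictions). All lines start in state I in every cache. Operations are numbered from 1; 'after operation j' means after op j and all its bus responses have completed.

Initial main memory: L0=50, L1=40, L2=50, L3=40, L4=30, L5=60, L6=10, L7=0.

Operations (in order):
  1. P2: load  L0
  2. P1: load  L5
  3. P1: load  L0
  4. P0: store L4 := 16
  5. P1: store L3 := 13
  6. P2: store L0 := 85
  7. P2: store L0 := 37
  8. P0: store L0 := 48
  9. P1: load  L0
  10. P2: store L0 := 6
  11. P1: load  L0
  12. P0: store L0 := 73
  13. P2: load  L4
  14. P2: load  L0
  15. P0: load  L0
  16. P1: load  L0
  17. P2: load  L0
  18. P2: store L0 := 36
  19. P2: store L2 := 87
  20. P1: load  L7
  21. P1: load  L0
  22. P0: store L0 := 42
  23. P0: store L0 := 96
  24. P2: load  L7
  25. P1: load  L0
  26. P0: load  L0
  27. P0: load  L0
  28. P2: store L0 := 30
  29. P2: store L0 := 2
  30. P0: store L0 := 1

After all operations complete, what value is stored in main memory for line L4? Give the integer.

memory[L4] = 16

1. P2: load  L0  bus=[BusRd]  L0: P0=I P1=I P2=E  mem[L0]=50
2. P1: load  L5  bus=[BusRd]  L5: P0=I P1=E P2=I  mem[L5]=60
3. P1: load  L0  bus=[BusRd]  L0: P0=I P1=S P2=S  mem[L0]=50
4. P0: store L4 := 16  bus=[BusRdX]  L4: P0=M P1=I P2=I  mem[L4]=30
5. P1: store L3 := 13  bus=[BusRdX]  L3: P0=I P1=M P2=I  mem[L3]=40
6. P2: store L0 := 85  bus=[BusUpgr]  L0: P0=I P1=I P2=M  mem[L0]=50
7. P2: store L0 := 37  bus=[-]  L0: P0=I P1=I P2=M  mem[L0]=50
8. P0: store L0 := 48  bus=[BusRdX,Flush]  L0: P0=M P1=I P2=I  mem[L0]=37
9. P1: load  L0  bus=[BusRd,Flush]  L0: P0=S P1=S P2=I  mem[L0]=48
10. P2: store L0 := 6  bus=[BusRdX]  L0: P0=I P1=I P2=M  mem[L0]=48
11. P1: load  L0  bus=[BusRd,Flush]  L0: P0=I P1=S P2=S  mem[L0]=6
12. P0: store L0 := 73  bus=[BusRdX]  L0: P0=M P1=I P2=I  mem[L0]=6
13. P2: load  L4  bus=[BusRd,Flush]  L4: P0=S P1=I P2=S  mem[L4]=16
14. P2: load  L0  bus=[BusRd,Flush]  L0: P0=S P1=I P2=S  mem[L0]=73
15. P0: load  L0  bus=[-]  L0: P0=S P1=I P2=S  mem[L0]=73
16. P1: load  L0  bus=[BusRd]  L0: P0=S P1=S P2=S  mem[L0]=73
17. P2: load  L0  bus=[-]  L0: P0=S P1=S P2=S  mem[L0]=73
18. P2: store L0 := 36  bus=[BusUpgr]  L0: P0=I P1=I P2=M  mem[L0]=73
19. P2: store L2 := 87  bus=[BusRdX]  L2: P0=I P1=I P2=M  mem[L2]=50
20. P1: load  L7  bus=[BusRd]  L7: P0=I P1=E P2=I  mem[L7]=0
21. P1: load  L0  bus=[BusRd,Flush]  L0: P0=I P1=S P2=S  mem[L0]=36
22. P0: store L0 := 42  bus=[BusRdX]  L0: P0=M P1=I P2=I  mem[L0]=36
23. P0: store L0 := 96  bus=[-]  L0: P0=M P1=I P2=I  mem[L0]=36
24. P2: load  L7  bus=[BusRd]  L7: P0=I P1=S P2=S  mem[L7]=0
25. P1: load  L0  bus=[BusRd,Flush]  L0: P0=S P1=S P2=I  mem[L0]=96
26. P0: load  L0  bus=[-]  L0: P0=S P1=S P2=I  mem[L0]=96
27. P0: load  L0  bus=[-]  L0: P0=S P1=S P2=I  mem[L0]=96
28. P2: store L0 := 30  bus=[BusRdX]  L0: P0=I P1=I P2=M  mem[L0]=96
29. P2: store L0 := 2  bus=[-]  L0: P0=I P1=I P2=M  mem[L0]=96
30. P0: store L0 := 1  bus=[BusRdX,Flush]  L0: P0=M P1=I P2=I  mem[L0]=2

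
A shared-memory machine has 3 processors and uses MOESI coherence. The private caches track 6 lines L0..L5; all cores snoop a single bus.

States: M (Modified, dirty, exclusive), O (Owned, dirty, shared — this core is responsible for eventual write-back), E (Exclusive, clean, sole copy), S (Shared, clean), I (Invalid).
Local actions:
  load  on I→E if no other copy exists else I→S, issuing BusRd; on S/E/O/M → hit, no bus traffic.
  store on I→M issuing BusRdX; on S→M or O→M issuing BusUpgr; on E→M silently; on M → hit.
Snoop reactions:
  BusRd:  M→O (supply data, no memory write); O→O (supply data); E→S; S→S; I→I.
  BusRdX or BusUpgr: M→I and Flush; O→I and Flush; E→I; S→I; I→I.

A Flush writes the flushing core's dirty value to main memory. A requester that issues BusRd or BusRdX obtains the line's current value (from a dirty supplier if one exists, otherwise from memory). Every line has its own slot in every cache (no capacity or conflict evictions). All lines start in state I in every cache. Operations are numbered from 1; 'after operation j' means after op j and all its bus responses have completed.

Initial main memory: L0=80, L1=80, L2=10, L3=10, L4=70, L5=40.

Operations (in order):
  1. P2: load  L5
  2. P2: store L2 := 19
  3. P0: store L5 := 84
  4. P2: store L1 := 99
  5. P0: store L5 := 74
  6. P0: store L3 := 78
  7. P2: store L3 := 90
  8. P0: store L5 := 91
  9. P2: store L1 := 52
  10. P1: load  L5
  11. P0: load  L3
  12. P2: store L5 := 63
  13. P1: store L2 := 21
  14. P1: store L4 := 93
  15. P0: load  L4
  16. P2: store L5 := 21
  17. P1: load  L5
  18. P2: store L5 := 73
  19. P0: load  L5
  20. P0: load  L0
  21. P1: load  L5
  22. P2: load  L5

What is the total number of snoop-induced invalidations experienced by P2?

[1] P2: load  L5 | P0:I, P1:I, P2:E(40) | bus: BusRd
[2] P2: store L2 := 19 | P0:I, P1:I, P2:M(19) | bus: BusRdX
[3] P0: store L5 := 84 | P0:M(84), P1:I, P2:I | bus: BusRdX
[4] P2: store L1 := 99 | P0:I, P1:I, P2:M(99) | bus: BusRdX
[5] P0: store L5 := 74 | P0:M(74), P1:I, P2:I | bus: none
[6] P0: store L3 := 78 | P0:M(78), P1:I, P2:I | bus: BusRdX
[7] P2: store L3 := 90 | P0:I, P1:I, P2:M(90) | bus: BusRdX,Flush
[8] P0: store L5 := 91 | P0:M(91), P1:I, P2:I | bus: none
[9] P2: store L1 := 52 | P0:I, P1:I, P2:M(52) | bus: none
[10] P1: load  L5 | P0:O(91), P1:S(91), P2:I | bus: BusRd
[11] P0: load  L3 | P0:S(90), P1:I, P2:O(90) | bus: BusRd
[12] P2: store L5 := 63 | P0:I, P1:I, P2:M(63) | bus: BusRdX,Flush
[13] P1: store L2 := 21 | P0:I, P1:M(21), P2:I | bus: BusRdX,Flush
[14] P1: store L4 := 93 | P0:I, P1:M(93), P2:I | bus: BusRdX
[15] P0: load  L4 | P0:S(93), P1:O(93), P2:I | bus: BusRd
[16] P2: store L5 := 21 | P0:I, P1:I, P2:M(21) | bus: none
[17] P1: load  L5 | P0:I, P1:S(21), P2:O(21) | bus: BusRd
[18] P2: store L5 := 73 | P0:I, P1:I, P2:M(73) | bus: BusUpgr
[19] P0: load  L5 | P0:S(73), P1:I, P2:O(73) | bus: BusRd
[20] P0: load  L0 | P0:E(80), P1:I, P2:I | bus: BusRd
[21] P1: load  L5 | P0:S(73), P1:S(73), P2:O(73) | bus: BusRd
[22] P2: load  L5 | P0:S(73), P1:S(73), P2:O(73) | bus: none

invalidations = 2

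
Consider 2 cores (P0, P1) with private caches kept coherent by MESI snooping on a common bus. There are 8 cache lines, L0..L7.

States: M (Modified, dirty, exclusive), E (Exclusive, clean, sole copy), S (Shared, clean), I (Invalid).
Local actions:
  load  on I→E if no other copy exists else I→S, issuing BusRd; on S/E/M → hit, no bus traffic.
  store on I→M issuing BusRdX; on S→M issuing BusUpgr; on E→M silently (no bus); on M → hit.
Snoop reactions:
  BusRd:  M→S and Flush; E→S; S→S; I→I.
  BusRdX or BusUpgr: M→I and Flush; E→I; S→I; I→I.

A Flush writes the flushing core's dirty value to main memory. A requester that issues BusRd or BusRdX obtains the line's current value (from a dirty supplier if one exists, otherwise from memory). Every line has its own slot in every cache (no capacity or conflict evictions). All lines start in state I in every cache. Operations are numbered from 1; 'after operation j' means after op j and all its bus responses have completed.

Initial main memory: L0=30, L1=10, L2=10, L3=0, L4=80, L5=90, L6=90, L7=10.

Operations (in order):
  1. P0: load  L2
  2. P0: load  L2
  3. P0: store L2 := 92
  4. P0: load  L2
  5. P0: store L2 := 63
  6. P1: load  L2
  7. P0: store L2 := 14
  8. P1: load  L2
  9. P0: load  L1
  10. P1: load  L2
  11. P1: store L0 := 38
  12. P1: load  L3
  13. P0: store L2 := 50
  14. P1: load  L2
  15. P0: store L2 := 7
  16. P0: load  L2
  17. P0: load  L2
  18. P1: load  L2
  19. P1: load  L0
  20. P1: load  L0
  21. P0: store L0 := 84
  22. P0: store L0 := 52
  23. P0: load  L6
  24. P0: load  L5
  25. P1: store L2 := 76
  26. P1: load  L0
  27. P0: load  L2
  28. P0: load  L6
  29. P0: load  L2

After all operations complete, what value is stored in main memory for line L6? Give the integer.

memory[L6] = 90

[1] P0: load  L2 | P0:E(10), P1:I | bus: BusRd
[2] P0: load  L2 | P0:E(10), P1:I | bus: none
[3] P0: store L2 := 92 | P0:M(92), P1:I | bus: none
[4] P0: load  L2 | P0:M(92), P1:I | bus: none
[5] P0: store L2 := 63 | P0:M(63), P1:I | bus: none
[6] P1: load  L2 | P0:S(63), P1:S(63) | bus: BusRd,Flush
[7] P0: store L2 := 14 | P0:M(14), P1:I | bus: BusUpgr
[8] P1: load  L2 | P0:S(14), P1:S(14) | bus: BusRd,Flush
[9] P0: load  L1 | P0:E(10), P1:I | bus: BusRd
[10] P1: load  L2 | P0:S(14), P1:S(14) | bus: none
[11] P1: store L0 := 38 | P0:I, P1:M(38) | bus: BusRdX
[12] P1: load  L3 | P0:I, P1:E(0) | bus: BusRd
[13] P0: store L2 := 50 | P0:M(50), P1:I | bus: BusUpgr
[14] P1: load  L2 | P0:S(50), P1:S(50) | bus: BusRd,Flush
[15] P0: store L2 := 7 | P0:M(7), P1:I | bus: BusUpgr
[16] P0: load  L2 | P0:M(7), P1:I | bus: none
[17] P0: load  L2 | P0:M(7), P1:I | bus: none
[18] P1: load  L2 | P0:S(7), P1:S(7) | bus: BusRd,Flush
[19] P1: load  L0 | P0:I, P1:M(38) | bus: none
[20] P1: load  L0 | P0:I, P1:M(38) | bus: none
[21] P0: store L0 := 84 | P0:M(84), P1:I | bus: BusRdX,Flush
[22] P0: store L0 := 52 | P0:M(52), P1:I | bus: none
[23] P0: load  L6 | P0:E(90), P1:I | bus: BusRd
[24] P0: load  L5 | P0:E(90), P1:I | bus: BusRd
[25] P1: store L2 := 76 | P0:I, P1:M(76) | bus: BusUpgr
[26] P1: load  L0 | P0:S(52), P1:S(52) | bus: BusRd,Flush
[27] P0: load  L2 | P0:S(76), P1:S(76) | bus: BusRd,Flush
[28] P0: load  L6 | P0:E(90), P1:I | bus: none
[29] P0: load  L2 | P0:S(76), P1:S(76) | bus: none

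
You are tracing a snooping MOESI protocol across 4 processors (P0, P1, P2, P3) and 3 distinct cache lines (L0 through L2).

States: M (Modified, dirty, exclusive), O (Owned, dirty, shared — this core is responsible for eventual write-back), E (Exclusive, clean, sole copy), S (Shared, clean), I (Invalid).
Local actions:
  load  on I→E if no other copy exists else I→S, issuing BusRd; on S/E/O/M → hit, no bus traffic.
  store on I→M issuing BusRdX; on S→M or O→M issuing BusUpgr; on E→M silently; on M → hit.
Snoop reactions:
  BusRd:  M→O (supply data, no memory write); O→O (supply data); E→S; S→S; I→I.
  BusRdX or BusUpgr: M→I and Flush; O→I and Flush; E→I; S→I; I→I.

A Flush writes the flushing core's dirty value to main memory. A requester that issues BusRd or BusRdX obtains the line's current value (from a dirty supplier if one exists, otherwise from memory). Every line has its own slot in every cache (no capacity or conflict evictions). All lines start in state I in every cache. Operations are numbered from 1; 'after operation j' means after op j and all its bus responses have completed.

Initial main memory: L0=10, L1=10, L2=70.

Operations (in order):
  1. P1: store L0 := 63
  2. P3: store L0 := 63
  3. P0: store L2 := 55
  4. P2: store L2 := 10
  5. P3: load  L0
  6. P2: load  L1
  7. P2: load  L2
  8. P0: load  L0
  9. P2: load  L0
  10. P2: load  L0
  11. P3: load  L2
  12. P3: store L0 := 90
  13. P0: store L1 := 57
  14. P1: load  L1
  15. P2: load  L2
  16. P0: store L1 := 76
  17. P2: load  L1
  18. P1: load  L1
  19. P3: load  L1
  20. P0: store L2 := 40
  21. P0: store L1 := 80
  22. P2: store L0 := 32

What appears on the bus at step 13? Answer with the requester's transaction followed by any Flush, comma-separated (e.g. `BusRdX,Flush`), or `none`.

bus = BusRdX

step 1: P1: store L0 := 63  ⟶  IMII  (L0)  txn=BusRdX  M[L0]=10
step 2: P3: store L0 := 63  ⟶  IIIM  (L0)  txn=BusRdX+Flush  M[L0]=63
step 3: P0: store L2 := 55  ⟶  MIII  (L2)  txn=BusRdX  M[L2]=70
step 4: P2: store L2 := 10  ⟶  IIMI  (L2)  txn=BusRdX+Flush  M[L2]=55
step 5: P3: load  L0  ⟶  IIIM  (L0)  txn=∅  M[L0]=63
step 6: P2: load  L1  ⟶  IIEI  (L1)  txn=BusRd  M[L1]=10
step 7: P2: load  L2  ⟶  IIMI  (L2)  txn=∅  M[L2]=55
step 8: P0: load  L0  ⟶  SIIO  (L0)  txn=BusRd  M[L0]=63
step 9: P2: load  L0  ⟶  SISO  (L0)  txn=BusRd  M[L0]=63
step 10: P2: load  L0  ⟶  SISO  (L0)  txn=∅  M[L0]=63
step 11: P3: load  L2  ⟶  IIOS  (L2)  txn=BusRd  M[L2]=55
step 12: P3: store L0 := 90  ⟶  IIIM  (L0)  txn=BusUpgr  M[L0]=63
step 13: P0: store L1 := 57  ⟶  MIII  (L1)  txn=BusRdX  M[L1]=10
step 14: P1: load  L1  ⟶  OSII  (L1)  txn=BusRd  M[L1]=10
step 15: P2: load  L2  ⟶  IIOS  (L2)  txn=∅  M[L2]=55
step 16: P0: store L1 := 76  ⟶  MIII  (L1)  txn=BusUpgr  M[L1]=10
step 17: P2: load  L1  ⟶  OISI  (L1)  txn=BusRd  M[L1]=10
step 18: P1: load  L1  ⟶  OSSI  (L1)  txn=BusRd  M[L1]=10
step 19: P3: load  L1  ⟶  OSSS  (L1)  txn=BusRd  M[L1]=10
step 20: P0: store L2 := 40  ⟶  MIII  (L2)  txn=BusRdX+Flush  M[L2]=10
step 21: P0: store L1 := 80  ⟶  MIII  (L1)  txn=BusUpgr  M[L1]=10
step 22: P2: store L0 := 32  ⟶  IIMI  (L0)  txn=BusRdX+Flush  M[L0]=90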